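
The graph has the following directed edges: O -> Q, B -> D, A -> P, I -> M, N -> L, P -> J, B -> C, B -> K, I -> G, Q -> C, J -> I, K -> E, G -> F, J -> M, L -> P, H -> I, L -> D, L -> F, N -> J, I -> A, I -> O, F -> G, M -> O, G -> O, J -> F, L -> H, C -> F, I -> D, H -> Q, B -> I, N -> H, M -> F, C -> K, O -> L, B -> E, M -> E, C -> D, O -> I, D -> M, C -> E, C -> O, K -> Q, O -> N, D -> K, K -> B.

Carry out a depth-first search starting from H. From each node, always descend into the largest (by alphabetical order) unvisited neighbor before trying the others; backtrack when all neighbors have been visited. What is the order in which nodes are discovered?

H Q C O N L P J M F G E I D K B A

Visit H
H → Q
Q → C
C → O
O → N
N → L
L → P
P → J
J → M
M → F
F → G
M → E
J → I
I → D
D → K
K → B
I → A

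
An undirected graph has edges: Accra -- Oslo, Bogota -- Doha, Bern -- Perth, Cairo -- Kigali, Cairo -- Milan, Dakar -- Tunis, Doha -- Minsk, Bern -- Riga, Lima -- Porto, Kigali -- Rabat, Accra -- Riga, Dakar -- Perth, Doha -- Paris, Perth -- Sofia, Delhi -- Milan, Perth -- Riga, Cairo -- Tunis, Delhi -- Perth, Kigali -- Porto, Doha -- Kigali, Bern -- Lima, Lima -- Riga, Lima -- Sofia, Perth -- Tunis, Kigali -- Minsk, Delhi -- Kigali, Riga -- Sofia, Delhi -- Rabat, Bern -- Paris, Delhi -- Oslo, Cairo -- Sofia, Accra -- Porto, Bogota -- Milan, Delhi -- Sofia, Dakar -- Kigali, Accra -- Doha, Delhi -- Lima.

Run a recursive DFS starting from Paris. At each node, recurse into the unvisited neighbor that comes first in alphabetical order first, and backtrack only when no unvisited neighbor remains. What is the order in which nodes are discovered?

Visit Paris
Paris → Bern
Bern → Lima
Lima → Delhi
Delhi → Kigali
Kigali → Cairo
Cairo → Milan
Milan → Bogota
Bogota → Doha
Doha → Accra
Accra → Oslo
Accra → Porto
Accra → Riga
Riga → Perth
Perth → Dakar
Dakar → Tunis
Perth → Sofia
Doha → Minsk
Kigali → Rabat

Paris Bern Lima Delhi Kigali Cairo Milan Bogota Doha Accra Oslo Porto Riga Perth Dakar Tunis Sofia Minsk Rabat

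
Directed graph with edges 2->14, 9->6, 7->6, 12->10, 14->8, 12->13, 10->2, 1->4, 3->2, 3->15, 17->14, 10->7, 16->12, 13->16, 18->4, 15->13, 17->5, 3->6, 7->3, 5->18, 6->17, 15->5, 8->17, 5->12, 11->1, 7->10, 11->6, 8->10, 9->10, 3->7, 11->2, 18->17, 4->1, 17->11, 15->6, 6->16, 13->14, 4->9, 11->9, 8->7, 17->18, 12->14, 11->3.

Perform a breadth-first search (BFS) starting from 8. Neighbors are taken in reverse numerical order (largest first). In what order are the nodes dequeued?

8 -> 17 -> 10 -> 7 -> 18 -> 14 -> 11 -> 5 -> 2 -> 6 -> 3 -> 4 -> 9 -> 1 -> 12 -> 16 -> 15 -> 13

Visit 8; enqueue 17, 10, 7 → queue [17, 10, 7]
Visit 17; enqueue 18, 14, 11, 5 → queue [10, 7, 18, 14, 11, 5]
Visit 10; enqueue 2 → queue [7, 18, 14, 11, 5, 2]
Visit 7; enqueue 6, 3 → queue [18, 14, 11, 5, 2, 6, 3]
Visit 18; enqueue 4 → queue [14, 11, 5, 2, 6, 3, 4]
Visit 14 → queue [11, 5, 2, 6, 3, 4]
Visit 11; enqueue 9, 1 → queue [5, 2, 6, 3, 4, 9, 1]
Visit 5; enqueue 12 → queue [2, 6, 3, 4, 9, 1, 12]
Visit 2 → queue [6, 3, 4, 9, 1, 12]
Visit 6; enqueue 16 → queue [3, 4, 9, 1, 12, 16]
Visit 3; enqueue 15 → queue [4, 9, 1, 12, 16, 15]
Visit 4 → queue [9, 1, 12, 16, 15]
Visit 9 → queue [1, 12, 16, 15]
Visit 1 → queue [12, 16, 15]
Visit 12; enqueue 13 → queue [16, 15, 13]
Visit 16 → queue [15, 13]
Visit 15 → queue [13]
Visit 13 → queue []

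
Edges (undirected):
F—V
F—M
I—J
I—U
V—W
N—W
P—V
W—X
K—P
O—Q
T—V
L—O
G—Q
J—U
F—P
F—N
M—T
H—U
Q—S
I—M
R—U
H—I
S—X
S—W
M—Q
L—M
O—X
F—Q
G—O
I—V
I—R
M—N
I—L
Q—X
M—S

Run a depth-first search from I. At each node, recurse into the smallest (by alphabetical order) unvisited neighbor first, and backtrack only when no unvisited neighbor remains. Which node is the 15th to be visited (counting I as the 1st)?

Visit I
I → H
H → U
U → J
U → R
I → L
L → M
M → F
F → N
N → W
W → S
S → Q
Q → G
G → O
O → X
W → V
V → P
P → K
V → T

Visit order: I, H, U, J, R, L, M, F, N, W, S, Q, G, O, X, V, P, K, T

X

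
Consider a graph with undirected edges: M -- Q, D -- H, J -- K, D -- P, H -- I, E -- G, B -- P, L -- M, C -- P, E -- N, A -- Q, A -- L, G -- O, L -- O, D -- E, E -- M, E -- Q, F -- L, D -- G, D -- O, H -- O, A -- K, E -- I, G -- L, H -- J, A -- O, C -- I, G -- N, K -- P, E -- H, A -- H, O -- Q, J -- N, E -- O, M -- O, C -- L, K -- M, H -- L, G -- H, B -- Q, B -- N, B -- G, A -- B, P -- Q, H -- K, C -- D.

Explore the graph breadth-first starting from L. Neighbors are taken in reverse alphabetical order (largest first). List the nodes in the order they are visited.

Visit L; enqueue O, M, H, G, F, C, A → queue [O, M, H, G, F, C, A]
Visit O; enqueue Q, E, D → queue [M, H, G, F, C, A, Q, E, D]
Visit M; enqueue K → queue [H, G, F, C, A, Q, E, D, K]
Visit H; enqueue J, I → queue [G, F, C, A, Q, E, D, K, J, I]
Visit G; enqueue N, B → queue [F, C, A, Q, E, D, K, J, I, N, B]
Visit F → queue [C, A, Q, E, D, K, J, I, N, B]
Visit C; enqueue P → queue [A, Q, E, D, K, J, I, N, B, P]
Visit A → queue [Q, E, D, K, J, I, N, B, P]
Visit Q → queue [E, D, K, J, I, N, B, P]
Visit E → queue [D, K, J, I, N, B, P]
Visit D → queue [K, J, I, N, B, P]
Visit K → queue [J, I, N, B, P]
Visit J → queue [I, N, B, P]
Visit I → queue [N, B, P]
Visit N → queue [B, P]
Visit B → queue [P]
Visit P → queue []

L → O → M → H → G → F → C → A → Q → E → D → K → J → I → N → B → P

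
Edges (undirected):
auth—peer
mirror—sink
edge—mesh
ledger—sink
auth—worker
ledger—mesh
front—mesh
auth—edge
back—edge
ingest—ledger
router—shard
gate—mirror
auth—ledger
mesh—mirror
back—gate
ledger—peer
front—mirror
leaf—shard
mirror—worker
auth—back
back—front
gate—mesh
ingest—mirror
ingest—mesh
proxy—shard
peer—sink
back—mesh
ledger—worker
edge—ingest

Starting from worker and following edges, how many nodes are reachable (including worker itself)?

BFS from worker visits: worker, auth, ledger, mirror, back, edge, peer, ingest, mesh, sink, front, gate
Reachable nodes: 12 of 16 total.

12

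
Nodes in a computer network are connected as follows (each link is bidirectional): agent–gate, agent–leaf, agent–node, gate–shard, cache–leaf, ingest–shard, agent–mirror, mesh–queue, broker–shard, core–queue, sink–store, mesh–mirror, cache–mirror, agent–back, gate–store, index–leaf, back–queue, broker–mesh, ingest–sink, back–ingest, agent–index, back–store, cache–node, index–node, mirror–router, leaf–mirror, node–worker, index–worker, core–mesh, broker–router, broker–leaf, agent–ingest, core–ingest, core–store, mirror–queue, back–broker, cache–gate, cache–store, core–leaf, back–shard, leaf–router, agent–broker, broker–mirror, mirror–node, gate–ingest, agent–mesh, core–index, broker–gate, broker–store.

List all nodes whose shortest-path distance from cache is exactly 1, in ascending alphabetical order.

gate, leaf, mirror, node, store

Level 0: cache
Level 1: gate, leaf, mirror, node, store
Level 2: agent, back, broker, core, index, ingest, mesh, queue, router, shard, sink, worker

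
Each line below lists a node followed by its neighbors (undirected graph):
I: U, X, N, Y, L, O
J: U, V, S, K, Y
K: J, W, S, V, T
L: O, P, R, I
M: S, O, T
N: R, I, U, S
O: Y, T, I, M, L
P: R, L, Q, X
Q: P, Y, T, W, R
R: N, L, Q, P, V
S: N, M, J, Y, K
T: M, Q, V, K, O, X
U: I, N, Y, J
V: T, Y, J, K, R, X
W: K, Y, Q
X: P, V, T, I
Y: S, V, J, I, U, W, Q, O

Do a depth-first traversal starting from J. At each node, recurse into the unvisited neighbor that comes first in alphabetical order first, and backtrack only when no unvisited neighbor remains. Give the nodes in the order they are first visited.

Visit J
J → K
K → S
S → M
M → O
O → I
I → L
L → P
P → Q
Q → R
R → N
N → U
U → Y
Y → V
V → T
T → X
Y → W

J, K, S, M, O, I, L, P, Q, R, N, U, Y, V, T, X, W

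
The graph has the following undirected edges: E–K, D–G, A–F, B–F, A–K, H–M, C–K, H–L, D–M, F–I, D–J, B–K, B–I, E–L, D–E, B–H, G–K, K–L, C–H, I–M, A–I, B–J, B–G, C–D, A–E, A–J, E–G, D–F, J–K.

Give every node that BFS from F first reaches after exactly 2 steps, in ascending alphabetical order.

C, E, G, H, J, K, M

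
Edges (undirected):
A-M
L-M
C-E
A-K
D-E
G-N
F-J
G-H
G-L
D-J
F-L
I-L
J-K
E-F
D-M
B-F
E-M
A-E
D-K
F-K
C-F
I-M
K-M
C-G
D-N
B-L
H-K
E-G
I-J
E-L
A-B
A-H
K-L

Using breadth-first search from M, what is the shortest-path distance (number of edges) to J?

2

Level 0: M
Level 1: A, D, E, I, K, L
Level 2: B, C, F, G, H, J, N
J first appears at level 2.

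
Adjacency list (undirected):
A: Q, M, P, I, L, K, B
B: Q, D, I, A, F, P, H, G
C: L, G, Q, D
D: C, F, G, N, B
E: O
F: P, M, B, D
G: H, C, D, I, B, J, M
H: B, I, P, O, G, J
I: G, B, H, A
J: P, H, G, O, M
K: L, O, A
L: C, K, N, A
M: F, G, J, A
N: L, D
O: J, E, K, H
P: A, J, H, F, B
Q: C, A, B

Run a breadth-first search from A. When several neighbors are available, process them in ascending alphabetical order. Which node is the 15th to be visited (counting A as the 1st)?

N

Visit A; enqueue B, I, K, L, M, P, Q → queue [B, I, K, L, M, P, Q]
Visit B; enqueue D, F, G, H → queue [I, K, L, M, P, Q, D, F, G, H]
Visit I → queue [K, L, M, P, Q, D, F, G, H]
Visit K; enqueue O → queue [L, M, P, Q, D, F, G, H, O]
Visit L; enqueue C, N → queue [M, P, Q, D, F, G, H, O, C, N]
Visit M; enqueue J → queue [P, Q, D, F, G, H, O, C, N, J]
Visit P → queue [Q, D, F, G, H, O, C, N, J]
Visit Q → queue [D, F, G, H, O, C, N, J]
Visit D → queue [F, G, H, O, C, N, J]
Visit F → queue [G, H, O, C, N, J]
Visit G → queue [H, O, C, N, J]
Visit H → queue [O, C, N, J]
Visit O; enqueue E → queue [C, N, J, E]
Visit C → queue [N, J, E]
Visit N → queue [J, E]
Visit J → queue [E]
Visit E → queue []

Visit order: A, B, I, K, L, M, P, Q, D, F, G, H, O, C, N, J, E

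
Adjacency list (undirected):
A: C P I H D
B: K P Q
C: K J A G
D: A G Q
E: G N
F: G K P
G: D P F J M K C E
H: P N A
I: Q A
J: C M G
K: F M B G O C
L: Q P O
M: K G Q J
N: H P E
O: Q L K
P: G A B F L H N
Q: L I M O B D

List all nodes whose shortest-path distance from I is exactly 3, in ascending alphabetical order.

F, G, J, K, N

Level 0: I
Level 1: A, Q
Level 2: B, C, D, H, L, M, O, P
Level 3: F, G, J, K, N
Level 4: E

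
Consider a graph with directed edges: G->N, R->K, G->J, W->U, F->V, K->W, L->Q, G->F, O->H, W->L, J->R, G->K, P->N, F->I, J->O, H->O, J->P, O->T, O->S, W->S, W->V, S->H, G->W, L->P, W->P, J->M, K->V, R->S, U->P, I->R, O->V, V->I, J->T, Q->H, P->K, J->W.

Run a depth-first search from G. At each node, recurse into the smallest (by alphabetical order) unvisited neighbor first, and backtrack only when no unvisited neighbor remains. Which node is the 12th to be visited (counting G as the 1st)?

H

Visit G
G → F
F → I
I → R
R → K
K → V
K → W
W → L
L → P
P → N
L → Q
Q → H
H → O
O → S
O → T
W → U
G → J
J → M

Visit order: G, F, I, R, K, V, W, L, P, N, Q, H, O, S, T, U, J, M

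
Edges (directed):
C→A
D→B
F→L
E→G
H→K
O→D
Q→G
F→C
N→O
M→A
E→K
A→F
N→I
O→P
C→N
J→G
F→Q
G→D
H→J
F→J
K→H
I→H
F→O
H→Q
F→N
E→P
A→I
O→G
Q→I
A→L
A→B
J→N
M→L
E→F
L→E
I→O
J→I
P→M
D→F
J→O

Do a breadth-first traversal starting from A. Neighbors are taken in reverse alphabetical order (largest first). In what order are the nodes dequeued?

Visit A; enqueue L, I, F, B → queue [L, I, F, B]
Visit L; enqueue E → queue [I, F, B, E]
Visit I; enqueue O, H → queue [F, B, E, O, H]
Visit F; enqueue Q, N, J, C → queue [B, E, O, H, Q, N, J, C]
Visit B → queue [E, O, H, Q, N, J, C]
Visit E; enqueue P, K, G → queue [O, H, Q, N, J, C, P, K, G]
Visit O; enqueue D → queue [H, Q, N, J, C, P, K, G, D]
Visit H → queue [Q, N, J, C, P, K, G, D]
Visit Q → queue [N, J, C, P, K, G, D]
Visit N → queue [J, C, P, K, G, D]
Visit J → queue [C, P, K, G, D]
Visit C → queue [P, K, G, D]
Visit P; enqueue M → queue [K, G, D, M]
Visit K → queue [G, D, M]
Visit G → queue [D, M]
Visit D → queue [M]
Visit M → queue []

A → L → I → F → B → E → O → H → Q → N → J → C → P → K → G → D → M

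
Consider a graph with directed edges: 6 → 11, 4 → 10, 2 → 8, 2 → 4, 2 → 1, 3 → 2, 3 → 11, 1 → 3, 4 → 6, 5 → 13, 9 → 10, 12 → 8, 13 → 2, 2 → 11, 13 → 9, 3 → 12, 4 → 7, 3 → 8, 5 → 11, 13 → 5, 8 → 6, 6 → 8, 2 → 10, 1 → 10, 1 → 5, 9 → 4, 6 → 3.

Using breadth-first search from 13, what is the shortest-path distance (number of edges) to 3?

Level 0: 13
Level 1: 2, 5, 9
Level 2: 1, 4, 8, 10, 11
Level 3: 3, 6, 7
Level 4: 12
3 first appears at level 3.

3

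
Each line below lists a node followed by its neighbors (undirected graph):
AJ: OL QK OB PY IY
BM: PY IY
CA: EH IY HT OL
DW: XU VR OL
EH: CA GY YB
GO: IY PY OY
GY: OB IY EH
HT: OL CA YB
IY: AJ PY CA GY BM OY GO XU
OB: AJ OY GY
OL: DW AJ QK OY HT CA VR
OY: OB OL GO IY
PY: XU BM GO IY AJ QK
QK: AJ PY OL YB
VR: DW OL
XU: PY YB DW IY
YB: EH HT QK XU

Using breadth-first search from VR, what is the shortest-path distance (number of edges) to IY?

3

Level 0: VR
Level 1: DW, OL
Level 2: AJ, CA, HT, OY, QK, XU
Level 3: EH, GO, IY, OB, PY, YB
Level 4: BM, GY
IY first appears at level 3.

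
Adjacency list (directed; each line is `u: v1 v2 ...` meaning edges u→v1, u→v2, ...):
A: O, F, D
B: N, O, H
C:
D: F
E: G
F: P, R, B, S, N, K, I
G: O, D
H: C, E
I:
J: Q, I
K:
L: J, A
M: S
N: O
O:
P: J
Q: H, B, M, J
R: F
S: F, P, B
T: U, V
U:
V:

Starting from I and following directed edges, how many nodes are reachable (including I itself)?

BFS from I visits: I
Reachable nodes: 1 of 22 total.

1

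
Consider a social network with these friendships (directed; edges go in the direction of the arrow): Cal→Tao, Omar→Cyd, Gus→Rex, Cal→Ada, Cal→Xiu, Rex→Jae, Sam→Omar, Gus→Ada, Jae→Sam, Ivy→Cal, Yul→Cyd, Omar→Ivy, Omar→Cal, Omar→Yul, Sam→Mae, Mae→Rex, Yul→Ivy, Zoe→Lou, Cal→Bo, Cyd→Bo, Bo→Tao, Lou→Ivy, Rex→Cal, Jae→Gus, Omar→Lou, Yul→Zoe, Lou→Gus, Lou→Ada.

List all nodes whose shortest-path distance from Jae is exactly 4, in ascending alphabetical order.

Level 0: Jae
Level 1: Gus, Sam
Level 2: Ada, Mae, Omar, Rex
Level 3: Cal, Cyd, Ivy, Lou, Yul
Level 4: Bo, Tao, Xiu, Zoe

Bo, Tao, Xiu, Zoe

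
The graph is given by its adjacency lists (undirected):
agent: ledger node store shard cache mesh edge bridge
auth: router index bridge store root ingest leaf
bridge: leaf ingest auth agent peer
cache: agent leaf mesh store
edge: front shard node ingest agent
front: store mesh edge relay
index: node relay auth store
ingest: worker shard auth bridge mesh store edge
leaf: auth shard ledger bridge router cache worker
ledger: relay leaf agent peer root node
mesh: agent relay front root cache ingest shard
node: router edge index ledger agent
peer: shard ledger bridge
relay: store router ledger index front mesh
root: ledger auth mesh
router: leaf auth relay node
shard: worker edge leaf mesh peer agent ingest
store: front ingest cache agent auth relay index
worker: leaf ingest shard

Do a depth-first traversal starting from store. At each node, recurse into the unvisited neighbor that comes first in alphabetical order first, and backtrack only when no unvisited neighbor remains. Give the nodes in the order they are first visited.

Visit store
store → agent
agent → bridge
bridge → auth
auth → index
index → node
node → edge
edge → front
front → mesh
mesh → cache
cache → leaf
leaf → ledger
ledger → peer
peer → shard
shard → ingest
ingest → worker
ledger → relay
relay → router
ledger → root

store agent bridge auth index node edge front mesh cache leaf ledger peer shard ingest worker relay router root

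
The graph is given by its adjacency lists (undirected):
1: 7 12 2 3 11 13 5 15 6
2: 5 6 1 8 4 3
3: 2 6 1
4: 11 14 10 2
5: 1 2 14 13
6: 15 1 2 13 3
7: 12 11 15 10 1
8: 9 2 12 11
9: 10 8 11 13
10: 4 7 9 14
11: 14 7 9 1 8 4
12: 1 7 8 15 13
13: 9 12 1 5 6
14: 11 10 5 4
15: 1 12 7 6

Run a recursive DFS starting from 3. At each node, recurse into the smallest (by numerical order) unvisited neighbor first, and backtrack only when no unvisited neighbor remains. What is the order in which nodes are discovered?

Visit 3
3 → 1
1 → 2
2 → 4
4 → 10
10 → 7
7 → 11
11 → 8
8 → 9
9 → 13
13 → 5
5 → 14
13 → 6
6 → 15
15 → 12

3, 1, 2, 4, 10, 7, 11, 8, 9, 13, 5, 14, 6, 15, 12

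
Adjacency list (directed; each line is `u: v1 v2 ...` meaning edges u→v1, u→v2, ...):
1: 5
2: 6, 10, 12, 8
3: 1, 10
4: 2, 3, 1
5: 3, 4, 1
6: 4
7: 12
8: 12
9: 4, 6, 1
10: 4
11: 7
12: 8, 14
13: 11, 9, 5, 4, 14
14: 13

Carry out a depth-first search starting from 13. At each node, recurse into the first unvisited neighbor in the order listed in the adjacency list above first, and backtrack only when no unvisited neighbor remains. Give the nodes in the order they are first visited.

Visit 13
13 → 11
11 → 7
7 → 12
12 → 8
12 → 14
13 → 9
9 → 4
4 → 2
2 → 6
2 → 10
4 → 3
3 → 1
1 → 5

13, 11, 7, 12, 8, 14, 9, 4, 2, 6, 10, 3, 1, 5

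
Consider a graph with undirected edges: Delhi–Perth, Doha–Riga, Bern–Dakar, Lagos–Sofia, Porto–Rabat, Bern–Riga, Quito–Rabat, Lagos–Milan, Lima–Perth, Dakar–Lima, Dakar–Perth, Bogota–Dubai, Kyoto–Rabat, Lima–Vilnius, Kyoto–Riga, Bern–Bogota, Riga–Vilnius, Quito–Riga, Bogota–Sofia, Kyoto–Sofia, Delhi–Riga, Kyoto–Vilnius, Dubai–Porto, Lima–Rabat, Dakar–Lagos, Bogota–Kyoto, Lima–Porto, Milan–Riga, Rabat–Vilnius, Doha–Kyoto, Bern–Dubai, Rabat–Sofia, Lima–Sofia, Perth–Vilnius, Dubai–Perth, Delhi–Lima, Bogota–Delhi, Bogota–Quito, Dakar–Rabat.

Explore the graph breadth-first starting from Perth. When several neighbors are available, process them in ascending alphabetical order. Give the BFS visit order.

Visit Perth; enqueue Dakar, Delhi, Dubai, Lima, Vilnius → queue [Dakar, Delhi, Dubai, Lima, Vilnius]
Visit Dakar; enqueue Bern, Lagos, Rabat → queue [Delhi, Dubai, Lima, Vilnius, Bern, Lagos, Rabat]
Visit Delhi; enqueue Bogota, Riga → queue [Dubai, Lima, Vilnius, Bern, Lagos, Rabat, Bogota, Riga]
Visit Dubai; enqueue Porto → queue [Lima, Vilnius, Bern, Lagos, Rabat, Bogota, Riga, Porto]
Visit Lima; enqueue Sofia → queue [Vilnius, Bern, Lagos, Rabat, Bogota, Riga, Porto, Sofia]
Visit Vilnius; enqueue Kyoto → queue [Bern, Lagos, Rabat, Bogota, Riga, Porto, Sofia, Kyoto]
Visit Bern → queue [Lagos, Rabat, Bogota, Riga, Porto, Sofia, Kyoto]
Visit Lagos; enqueue Milan → queue [Rabat, Bogota, Riga, Porto, Sofia, Kyoto, Milan]
Visit Rabat; enqueue Quito → queue [Bogota, Riga, Porto, Sofia, Kyoto, Milan, Quito]
Visit Bogota → queue [Riga, Porto, Sofia, Kyoto, Milan, Quito]
Visit Riga; enqueue Doha → queue [Porto, Sofia, Kyoto, Milan, Quito, Doha]
Visit Porto → queue [Sofia, Kyoto, Milan, Quito, Doha]
Visit Sofia → queue [Kyoto, Milan, Quito, Doha]
Visit Kyoto → queue [Milan, Quito, Doha]
Visit Milan → queue [Quito, Doha]
Visit Quito → queue [Doha]
Visit Doha → queue []

Perth, Dakar, Delhi, Dubai, Lima, Vilnius, Bern, Lagos, Rabat, Bogota, Riga, Porto, Sofia, Kyoto, Milan, Quito, Doha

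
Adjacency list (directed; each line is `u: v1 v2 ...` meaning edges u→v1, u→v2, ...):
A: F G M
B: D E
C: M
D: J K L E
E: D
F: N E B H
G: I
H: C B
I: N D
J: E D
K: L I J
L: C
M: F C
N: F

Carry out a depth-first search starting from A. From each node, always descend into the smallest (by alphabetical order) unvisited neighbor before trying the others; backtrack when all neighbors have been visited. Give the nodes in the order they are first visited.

Visit A
A → F
F → B
B → D
D → E
D → J
D → K
K → I
I → N
K → L
L → C
C → M
F → H
A → G

A, F, B, D, E, J, K, I, N, L, C, M, H, G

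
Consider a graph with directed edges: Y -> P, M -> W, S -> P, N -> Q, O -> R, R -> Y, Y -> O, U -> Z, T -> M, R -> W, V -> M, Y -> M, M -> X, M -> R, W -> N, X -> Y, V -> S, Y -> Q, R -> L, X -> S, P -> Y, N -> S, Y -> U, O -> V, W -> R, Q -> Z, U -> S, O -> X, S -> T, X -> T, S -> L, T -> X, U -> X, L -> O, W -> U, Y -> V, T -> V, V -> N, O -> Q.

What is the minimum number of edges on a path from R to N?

Level 0: R
Level 1: L, W, Y
Level 2: M, N, O, P, Q, U, V
Level 3: S, X, Z
Level 4: T
N first appears at level 2.

2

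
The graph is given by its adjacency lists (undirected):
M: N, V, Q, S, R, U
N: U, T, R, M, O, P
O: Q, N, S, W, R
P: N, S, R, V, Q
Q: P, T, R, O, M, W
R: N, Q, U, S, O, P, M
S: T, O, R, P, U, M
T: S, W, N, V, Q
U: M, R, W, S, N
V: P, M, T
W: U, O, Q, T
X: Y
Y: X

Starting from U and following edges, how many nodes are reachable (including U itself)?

11

BFS from U visits: U, M, N, R, S, W, Q, V, O, P, T
Reachable nodes: 11 of 13 total.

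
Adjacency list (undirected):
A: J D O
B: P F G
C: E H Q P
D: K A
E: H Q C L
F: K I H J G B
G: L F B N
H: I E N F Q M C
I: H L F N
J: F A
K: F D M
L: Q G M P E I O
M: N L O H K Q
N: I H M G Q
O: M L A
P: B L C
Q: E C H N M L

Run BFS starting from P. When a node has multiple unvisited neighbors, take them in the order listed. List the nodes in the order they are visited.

P, B, L, C, F, G, Q, M, E, I, O, H, K, J, N, A, D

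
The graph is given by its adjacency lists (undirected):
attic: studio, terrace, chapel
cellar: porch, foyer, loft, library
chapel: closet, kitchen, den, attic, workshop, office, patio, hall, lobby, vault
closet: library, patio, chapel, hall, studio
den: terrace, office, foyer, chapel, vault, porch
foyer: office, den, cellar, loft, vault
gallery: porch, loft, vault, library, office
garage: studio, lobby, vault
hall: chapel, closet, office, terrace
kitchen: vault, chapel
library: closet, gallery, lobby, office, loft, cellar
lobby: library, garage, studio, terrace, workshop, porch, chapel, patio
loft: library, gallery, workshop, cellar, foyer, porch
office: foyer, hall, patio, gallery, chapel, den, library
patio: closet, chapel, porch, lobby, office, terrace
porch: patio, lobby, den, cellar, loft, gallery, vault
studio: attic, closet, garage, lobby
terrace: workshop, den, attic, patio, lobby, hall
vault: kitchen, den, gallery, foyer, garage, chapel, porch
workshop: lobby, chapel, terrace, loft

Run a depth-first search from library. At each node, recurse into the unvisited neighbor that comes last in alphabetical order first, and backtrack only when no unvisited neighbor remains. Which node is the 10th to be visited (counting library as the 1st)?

chapel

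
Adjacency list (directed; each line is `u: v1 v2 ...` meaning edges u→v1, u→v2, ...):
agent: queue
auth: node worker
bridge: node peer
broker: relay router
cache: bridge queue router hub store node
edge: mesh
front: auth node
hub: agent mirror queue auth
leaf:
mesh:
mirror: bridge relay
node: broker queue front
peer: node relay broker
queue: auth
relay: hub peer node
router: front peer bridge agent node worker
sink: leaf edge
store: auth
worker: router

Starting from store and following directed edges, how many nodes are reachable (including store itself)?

14

BFS from store visits: store, auth, node, worker, broker, queue, front, router, relay, peer, bridge, agent, hub, mirror
Reachable nodes: 14 of 19 total.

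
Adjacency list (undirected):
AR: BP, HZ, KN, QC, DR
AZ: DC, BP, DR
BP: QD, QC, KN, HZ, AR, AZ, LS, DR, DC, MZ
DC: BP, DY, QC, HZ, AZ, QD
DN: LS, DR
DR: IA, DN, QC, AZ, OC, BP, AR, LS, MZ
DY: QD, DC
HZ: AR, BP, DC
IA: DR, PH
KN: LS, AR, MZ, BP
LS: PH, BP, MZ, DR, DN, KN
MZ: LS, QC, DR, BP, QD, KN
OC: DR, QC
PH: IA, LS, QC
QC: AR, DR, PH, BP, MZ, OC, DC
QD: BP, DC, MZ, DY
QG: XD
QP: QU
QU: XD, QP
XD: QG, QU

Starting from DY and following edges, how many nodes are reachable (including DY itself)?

16

BFS from DY visits: DY, DC, QD, AZ, BP, HZ, QC, MZ, DR, AR, KN, LS, OC, PH, DN, IA
Reachable nodes: 16 of 20 total.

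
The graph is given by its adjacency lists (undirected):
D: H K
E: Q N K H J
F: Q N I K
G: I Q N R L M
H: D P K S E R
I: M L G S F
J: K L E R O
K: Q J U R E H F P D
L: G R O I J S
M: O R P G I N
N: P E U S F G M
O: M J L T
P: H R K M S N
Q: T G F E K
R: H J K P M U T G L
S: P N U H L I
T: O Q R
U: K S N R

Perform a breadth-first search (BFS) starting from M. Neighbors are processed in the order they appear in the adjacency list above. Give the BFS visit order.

Visit M; enqueue O, R, P, G, I, N → queue [O, R, P, G, I, N]
Visit O; enqueue J, L, T → queue [R, P, G, I, N, J, L, T]
Visit R; enqueue H, K, U → queue [P, G, I, N, J, L, T, H, K, U]
Visit P; enqueue S → queue [G, I, N, J, L, T, H, K, U, S]
Visit G; enqueue Q → queue [I, N, J, L, T, H, K, U, S, Q]
Visit I; enqueue F → queue [N, J, L, T, H, K, U, S, Q, F]
Visit N; enqueue E → queue [J, L, T, H, K, U, S, Q, F, E]
Visit J → queue [L, T, H, K, U, S, Q, F, E]
Visit L → queue [T, H, K, U, S, Q, F, E]
Visit T → queue [H, K, U, S, Q, F, E]
Visit H; enqueue D → queue [K, U, S, Q, F, E, D]
Visit K → queue [U, S, Q, F, E, D]
Visit U → queue [S, Q, F, E, D]
Visit S → queue [Q, F, E, D]
Visit Q → queue [F, E, D]
Visit F → queue [E, D]
Visit E → queue [D]
Visit D → queue []

M, O, R, P, G, I, N, J, L, T, H, K, U, S, Q, F, E, D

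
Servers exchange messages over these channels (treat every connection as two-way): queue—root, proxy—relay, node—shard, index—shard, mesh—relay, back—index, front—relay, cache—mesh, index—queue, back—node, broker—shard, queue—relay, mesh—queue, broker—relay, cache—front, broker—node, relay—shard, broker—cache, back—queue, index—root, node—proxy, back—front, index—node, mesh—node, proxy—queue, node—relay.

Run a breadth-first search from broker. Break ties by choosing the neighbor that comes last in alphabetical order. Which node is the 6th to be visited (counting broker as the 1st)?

Visit broker; enqueue shard, relay, node, cache → queue [shard, relay, node, cache]
Visit shard; enqueue index → queue [relay, node, cache, index]
Visit relay; enqueue queue, proxy, mesh, front → queue [node, cache, index, queue, proxy, mesh, front]
Visit node; enqueue back → queue [cache, index, queue, proxy, mesh, front, back]
Visit cache → queue [index, queue, proxy, mesh, front, back]
Visit index; enqueue root → queue [queue, proxy, mesh, front, back, root]
Visit queue → queue [proxy, mesh, front, back, root]
Visit proxy → queue [mesh, front, back, root]
Visit mesh → queue [front, back, root]
Visit front → queue [back, root]
Visit back → queue [root]
Visit root → queue []

Visit order: broker, shard, relay, node, cache, index, queue, proxy, mesh, front, back, root

index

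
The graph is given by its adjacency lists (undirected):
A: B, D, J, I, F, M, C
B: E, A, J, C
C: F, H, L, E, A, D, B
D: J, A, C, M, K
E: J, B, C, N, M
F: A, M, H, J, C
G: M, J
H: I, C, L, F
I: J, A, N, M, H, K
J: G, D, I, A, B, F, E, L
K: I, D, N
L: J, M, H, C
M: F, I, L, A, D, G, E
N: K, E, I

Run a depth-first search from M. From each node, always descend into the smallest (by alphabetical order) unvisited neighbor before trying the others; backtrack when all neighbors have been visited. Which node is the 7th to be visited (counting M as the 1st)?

Visit M
M → A
A → B
B → C
C → D
D → J
J → E
E → N
N → I
I → H
H → F
H → L
I → K
J → G

Visit order: M, A, B, C, D, J, E, N, I, H, F, L, K, G

E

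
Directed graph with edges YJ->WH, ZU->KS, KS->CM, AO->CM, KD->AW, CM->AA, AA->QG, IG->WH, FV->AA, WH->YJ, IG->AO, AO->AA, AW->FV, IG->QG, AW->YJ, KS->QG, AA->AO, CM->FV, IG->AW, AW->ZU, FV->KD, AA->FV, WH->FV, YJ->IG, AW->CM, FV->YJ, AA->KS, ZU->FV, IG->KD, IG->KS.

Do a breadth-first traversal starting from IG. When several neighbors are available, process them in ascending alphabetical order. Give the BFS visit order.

IG -> AO -> AW -> KD -> KS -> QG -> WH -> AA -> CM -> FV -> YJ -> ZU

Visit IG; enqueue AO, AW, KD, KS, QG, WH → queue [AO, AW, KD, KS, QG, WH]
Visit AO; enqueue AA, CM → queue [AW, KD, KS, QG, WH, AA, CM]
Visit AW; enqueue FV, YJ, ZU → queue [KD, KS, QG, WH, AA, CM, FV, YJ, ZU]
Visit KD → queue [KS, QG, WH, AA, CM, FV, YJ, ZU]
Visit KS → queue [QG, WH, AA, CM, FV, YJ, ZU]
Visit QG → queue [WH, AA, CM, FV, YJ, ZU]
Visit WH → queue [AA, CM, FV, YJ, ZU]
Visit AA → queue [CM, FV, YJ, ZU]
Visit CM → queue [FV, YJ, ZU]
Visit FV → queue [YJ, ZU]
Visit YJ → queue [ZU]
Visit ZU → queue []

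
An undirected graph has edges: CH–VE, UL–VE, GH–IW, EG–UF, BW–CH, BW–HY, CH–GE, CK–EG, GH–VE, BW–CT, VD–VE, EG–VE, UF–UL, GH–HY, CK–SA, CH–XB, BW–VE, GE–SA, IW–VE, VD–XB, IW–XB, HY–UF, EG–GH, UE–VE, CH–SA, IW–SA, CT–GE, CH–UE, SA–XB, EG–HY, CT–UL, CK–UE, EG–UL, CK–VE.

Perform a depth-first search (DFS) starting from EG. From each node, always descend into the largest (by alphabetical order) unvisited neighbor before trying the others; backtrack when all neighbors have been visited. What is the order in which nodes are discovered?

Visit EG
EG → VE
VE → VD
VD → XB
XB → SA
SA → IW
IW → GH
GH → HY
HY → UF
UF → UL
UL → CT
CT → GE
GE → CH
CH → UE
UE → CK
CH → BW

EG → VE → VD → XB → SA → IW → GH → HY → UF → UL → CT → GE → CH → UE → CK → BW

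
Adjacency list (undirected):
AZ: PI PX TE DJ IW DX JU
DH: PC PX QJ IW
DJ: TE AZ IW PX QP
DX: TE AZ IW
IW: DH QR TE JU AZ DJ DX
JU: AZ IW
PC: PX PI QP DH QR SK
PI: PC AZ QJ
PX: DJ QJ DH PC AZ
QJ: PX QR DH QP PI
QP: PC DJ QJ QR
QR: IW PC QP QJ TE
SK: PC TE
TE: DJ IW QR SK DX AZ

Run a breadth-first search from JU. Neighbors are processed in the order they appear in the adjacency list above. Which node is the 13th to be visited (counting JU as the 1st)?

SK

Visit JU; enqueue AZ, IW → queue [AZ, IW]
Visit AZ; enqueue PI, PX, TE, DJ, DX → queue [IW, PI, PX, TE, DJ, DX]
Visit IW; enqueue DH, QR → queue [PI, PX, TE, DJ, DX, DH, QR]
Visit PI; enqueue PC, QJ → queue [PX, TE, DJ, DX, DH, QR, PC, QJ]
Visit PX → queue [TE, DJ, DX, DH, QR, PC, QJ]
Visit TE; enqueue SK → queue [DJ, DX, DH, QR, PC, QJ, SK]
Visit DJ; enqueue QP → queue [DX, DH, QR, PC, QJ, SK, QP]
Visit DX → queue [DH, QR, PC, QJ, SK, QP]
Visit DH → queue [QR, PC, QJ, SK, QP]
Visit QR → queue [PC, QJ, SK, QP]
Visit PC → queue [QJ, SK, QP]
Visit QJ → queue [SK, QP]
Visit SK → queue [QP]
Visit QP → queue []

Visit order: JU, AZ, IW, PI, PX, TE, DJ, DX, DH, QR, PC, QJ, SK, QP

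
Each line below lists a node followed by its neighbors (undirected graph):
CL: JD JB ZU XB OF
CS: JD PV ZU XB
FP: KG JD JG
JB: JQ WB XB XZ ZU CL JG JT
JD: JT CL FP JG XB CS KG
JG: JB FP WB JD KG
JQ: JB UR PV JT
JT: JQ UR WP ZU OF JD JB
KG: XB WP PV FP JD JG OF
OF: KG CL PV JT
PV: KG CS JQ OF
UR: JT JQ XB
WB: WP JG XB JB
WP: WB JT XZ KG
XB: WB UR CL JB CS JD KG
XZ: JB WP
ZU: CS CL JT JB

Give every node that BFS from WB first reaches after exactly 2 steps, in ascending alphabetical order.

CL, CS, FP, JD, JQ, JT, KG, UR, XZ, ZU

Level 0: WB
Level 1: JB, JG, WP, XB
Level 2: CL, CS, FP, JD, JQ, JT, KG, UR, XZ, ZU
Level 3: OF, PV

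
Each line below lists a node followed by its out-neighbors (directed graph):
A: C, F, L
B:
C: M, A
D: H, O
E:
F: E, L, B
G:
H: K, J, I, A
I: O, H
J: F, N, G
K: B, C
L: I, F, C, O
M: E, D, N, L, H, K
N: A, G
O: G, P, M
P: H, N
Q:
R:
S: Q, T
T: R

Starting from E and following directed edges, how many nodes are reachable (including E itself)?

BFS from E visits: E
Reachable nodes: 1 of 20 total.

1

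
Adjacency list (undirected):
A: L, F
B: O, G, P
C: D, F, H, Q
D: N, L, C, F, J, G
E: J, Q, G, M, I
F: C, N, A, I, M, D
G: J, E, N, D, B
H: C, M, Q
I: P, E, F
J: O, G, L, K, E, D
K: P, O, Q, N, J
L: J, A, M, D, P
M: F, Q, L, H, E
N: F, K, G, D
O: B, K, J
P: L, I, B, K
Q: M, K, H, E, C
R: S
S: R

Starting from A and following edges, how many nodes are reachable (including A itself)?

17

BFS from A visits: A, F, L, C, D, I, M, N, J, P, H, Q, G, E, K, O, B
Reachable nodes: 17 of 19 total.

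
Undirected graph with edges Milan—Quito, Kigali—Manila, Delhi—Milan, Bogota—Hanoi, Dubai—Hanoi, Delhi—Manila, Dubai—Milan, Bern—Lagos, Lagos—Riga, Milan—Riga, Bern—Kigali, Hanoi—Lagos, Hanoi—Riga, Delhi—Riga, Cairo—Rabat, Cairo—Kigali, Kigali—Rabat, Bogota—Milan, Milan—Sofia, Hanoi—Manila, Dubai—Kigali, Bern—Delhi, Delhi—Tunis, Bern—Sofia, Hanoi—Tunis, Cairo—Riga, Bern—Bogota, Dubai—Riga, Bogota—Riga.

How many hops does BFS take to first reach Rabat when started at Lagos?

3

Level 0: Lagos
Level 1: Bern, Hanoi, Riga
Level 2: Bogota, Cairo, Delhi, Dubai, Kigali, Manila, Milan, Sofia, Tunis
Level 3: Quito, Rabat
Rabat first appears at level 3.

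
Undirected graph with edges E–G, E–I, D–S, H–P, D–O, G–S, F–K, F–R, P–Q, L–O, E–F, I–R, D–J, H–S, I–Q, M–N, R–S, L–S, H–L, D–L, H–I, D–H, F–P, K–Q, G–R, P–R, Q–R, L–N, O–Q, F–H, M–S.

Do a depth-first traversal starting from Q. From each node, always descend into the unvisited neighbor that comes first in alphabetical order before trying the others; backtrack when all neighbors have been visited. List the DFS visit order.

Q, I, E, F, H, D, J, L, N, M, S, G, R, P, O, K

Visit Q
Q → I
I → E
E → F
F → H
H → D
D → J
D → L
L → N
N → M
M → S
S → G
G → R
R → P
L → O
F → K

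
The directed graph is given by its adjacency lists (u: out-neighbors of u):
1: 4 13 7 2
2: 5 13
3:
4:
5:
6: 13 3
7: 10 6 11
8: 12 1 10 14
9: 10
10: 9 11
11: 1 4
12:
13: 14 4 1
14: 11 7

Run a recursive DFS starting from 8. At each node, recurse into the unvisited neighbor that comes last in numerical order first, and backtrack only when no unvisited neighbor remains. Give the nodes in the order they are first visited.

8, 14, 11, 4, 1, 13, 7, 10, 9, 6, 3, 2, 5, 12

Visit 8
8 → 14
14 → 11
11 → 4
11 → 1
1 → 13
1 → 7
7 → 10
10 → 9
7 → 6
6 → 3
1 → 2
2 → 5
8 → 12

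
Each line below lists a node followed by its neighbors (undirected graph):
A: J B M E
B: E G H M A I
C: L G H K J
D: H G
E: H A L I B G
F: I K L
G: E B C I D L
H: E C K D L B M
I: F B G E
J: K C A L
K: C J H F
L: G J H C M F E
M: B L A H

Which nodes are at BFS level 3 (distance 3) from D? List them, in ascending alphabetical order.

Level 0: D
Level 1: G, H
Level 2: B, C, E, I, K, L, M
Level 3: A, F, J

A, F, J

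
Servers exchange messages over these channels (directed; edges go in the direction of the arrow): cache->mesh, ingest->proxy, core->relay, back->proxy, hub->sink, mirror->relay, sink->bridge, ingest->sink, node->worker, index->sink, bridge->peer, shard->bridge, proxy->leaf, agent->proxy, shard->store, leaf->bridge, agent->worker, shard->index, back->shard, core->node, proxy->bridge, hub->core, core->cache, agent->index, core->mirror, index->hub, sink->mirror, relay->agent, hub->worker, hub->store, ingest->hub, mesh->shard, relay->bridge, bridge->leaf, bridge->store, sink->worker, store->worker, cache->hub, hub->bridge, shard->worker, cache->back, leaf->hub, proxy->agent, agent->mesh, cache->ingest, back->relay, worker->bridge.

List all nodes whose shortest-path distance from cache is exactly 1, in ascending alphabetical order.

Level 0: cache
Level 1: back, hub, ingest, mesh
Level 2: bridge, core, proxy, relay, shard, sink, store, worker
Level 3: agent, index, leaf, mirror, node, peer

back, hub, ingest, mesh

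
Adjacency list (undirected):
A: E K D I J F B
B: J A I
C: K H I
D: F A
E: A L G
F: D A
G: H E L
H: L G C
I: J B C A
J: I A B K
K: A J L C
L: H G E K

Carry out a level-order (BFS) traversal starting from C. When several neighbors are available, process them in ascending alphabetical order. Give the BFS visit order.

Visit C; enqueue H, I, K → queue [H, I, K]
Visit H; enqueue G, L → queue [I, K, G, L]
Visit I; enqueue A, B, J → queue [K, G, L, A, B, J]
Visit K → queue [G, L, A, B, J]
Visit G; enqueue E → queue [L, A, B, J, E]
Visit L → queue [A, B, J, E]
Visit A; enqueue D, F → queue [B, J, E, D, F]
Visit B → queue [J, E, D, F]
Visit J → queue [E, D, F]
Visit E → queue [D, F]
Visit D → queue [F]
Visit F → queue []

C H I K G L A B J E D F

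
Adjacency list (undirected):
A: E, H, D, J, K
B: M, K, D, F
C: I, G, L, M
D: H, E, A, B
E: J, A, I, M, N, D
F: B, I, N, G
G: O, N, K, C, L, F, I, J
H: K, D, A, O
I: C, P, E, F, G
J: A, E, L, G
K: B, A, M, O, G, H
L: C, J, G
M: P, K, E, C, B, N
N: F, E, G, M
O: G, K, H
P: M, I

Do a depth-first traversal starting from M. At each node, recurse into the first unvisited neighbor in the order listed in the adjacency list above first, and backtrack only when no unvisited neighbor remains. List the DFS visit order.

Visit M
M → P
P → I
I → C
C → G
G → O
O → K
K → B
B → D
D → H
H → A
A → E
E → J
J → L
E → N
N → F

M → P → I → C → G → O → K → B → D → H → A → E → J → L → N → F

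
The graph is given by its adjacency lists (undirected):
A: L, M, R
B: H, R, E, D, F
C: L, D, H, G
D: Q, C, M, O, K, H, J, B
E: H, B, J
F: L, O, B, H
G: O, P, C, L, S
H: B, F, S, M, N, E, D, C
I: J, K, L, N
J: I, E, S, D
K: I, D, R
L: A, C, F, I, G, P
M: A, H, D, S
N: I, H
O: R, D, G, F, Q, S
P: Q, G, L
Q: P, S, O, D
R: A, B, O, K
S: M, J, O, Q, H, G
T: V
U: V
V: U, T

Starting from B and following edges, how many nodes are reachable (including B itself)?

19

BFS from B visits: B, R, H, F, E, D, O, K, A, S, N, M, C, L, J, Q, G, I, P
Reachable nodes: 19 of 22 total.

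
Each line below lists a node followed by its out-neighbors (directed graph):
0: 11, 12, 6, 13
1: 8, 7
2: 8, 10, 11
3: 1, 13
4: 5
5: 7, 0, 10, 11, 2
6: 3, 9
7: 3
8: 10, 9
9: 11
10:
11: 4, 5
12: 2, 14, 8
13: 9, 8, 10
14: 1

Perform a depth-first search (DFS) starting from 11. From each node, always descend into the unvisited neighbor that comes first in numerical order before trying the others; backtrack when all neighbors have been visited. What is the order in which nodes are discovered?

Visit 11
11 → 4
4 → 5
5 → 0
0 → 6
6 → 3
3 → 1
1 → 7
1 → 8
8 → 9
8 → 10
3 → 13
0 → 12
12 → 2
12 → 14

11, 4, 5, 0, 6, 3, 1, 7, 8, 9, 10, 13, 12, 2, 14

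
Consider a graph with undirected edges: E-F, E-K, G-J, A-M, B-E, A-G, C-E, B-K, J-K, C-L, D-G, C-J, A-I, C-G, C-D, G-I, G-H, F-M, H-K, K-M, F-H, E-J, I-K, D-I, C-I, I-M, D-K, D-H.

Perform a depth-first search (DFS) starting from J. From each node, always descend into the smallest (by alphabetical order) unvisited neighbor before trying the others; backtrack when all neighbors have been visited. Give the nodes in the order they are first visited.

J C D G A I K B E F H M L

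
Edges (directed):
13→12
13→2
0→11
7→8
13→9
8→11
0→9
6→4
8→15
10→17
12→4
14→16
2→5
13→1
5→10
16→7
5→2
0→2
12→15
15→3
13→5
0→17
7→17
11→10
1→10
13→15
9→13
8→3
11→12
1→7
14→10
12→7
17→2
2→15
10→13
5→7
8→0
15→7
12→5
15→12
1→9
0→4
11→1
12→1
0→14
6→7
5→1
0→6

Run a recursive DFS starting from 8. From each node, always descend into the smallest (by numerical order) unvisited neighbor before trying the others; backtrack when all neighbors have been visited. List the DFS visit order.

8, 0, 2, 5, 1, 7, 17, 9, 13, 12, 4, 15, 3, 10, 6, 11, 14, 16

Visit 8
8 → 0
0 → 2
2 → 5
5 → 1
1 → 7
7 → 17
1 → 9
9 → 13
13 → 12
12 → 4
12 → 15
15 → 3
1 → 10
0 → 6
0 → 11
0 → 14
14 → 16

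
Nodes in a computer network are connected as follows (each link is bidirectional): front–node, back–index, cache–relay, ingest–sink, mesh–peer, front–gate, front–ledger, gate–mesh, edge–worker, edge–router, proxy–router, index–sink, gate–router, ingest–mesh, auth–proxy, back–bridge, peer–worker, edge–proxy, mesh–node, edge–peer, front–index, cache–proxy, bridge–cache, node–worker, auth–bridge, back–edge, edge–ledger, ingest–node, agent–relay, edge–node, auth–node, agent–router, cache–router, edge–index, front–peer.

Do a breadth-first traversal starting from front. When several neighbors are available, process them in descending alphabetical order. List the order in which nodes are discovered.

front, peer, node, ledger, index, gate, worker, mesh, edge, ingest, auth, sink, back, router, proxy, bridge, cache, agent, relay

Visit front; enqueue peer, node, ledger, index, gate → queue [peer, node, ledger, index, gate]
Visit peer; enqueue worker, mesh, edge → queue [node, ledger, index, gate, worker, mesh, edge]
Visit node; enqueue ingest, auth → queue [ledger, index, gate, worker, mesh, edge, ingest, auth]
Visit ledger → queue [index, gate, worker, mesh, edge, ingest, auth]
Visit index; enqueue sink, back → queue [gate, worker, mesh, edge, ingest, auth, sink, back]
Visit gate; enqueue router → queue [worker, mesh, edge, ingest, auth, sink, back, router]
Visit worker → queue [mesh, edge, ingest, auth, sink, back, router]
Visit mesh → queue [edge, ingest, auth, sink, back, router]
Visit edge; enqueue proxy → queue [ingest, auth, sink, back, router, proxy]
Visit ingest → queue [auth, sink, back, router, proxy]
Visit auth; enqueue bridge → queue [sink, back, router, proxy, bridge]
Visit sink → queue [back, router, proxy, bridge]
Visit back → queue [router, proxy, bridge]
Visit router; enqueue cache, agent → queue [proxy, bridge, cache, agent]
Visit proxy → queue [bridge, cache, agent]
Visit bridge → queue [cache, agent]
Visit cache; enqueue relay → queue [agent, relay]
Visit agent → queue [relay]
Visit relay → queue []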